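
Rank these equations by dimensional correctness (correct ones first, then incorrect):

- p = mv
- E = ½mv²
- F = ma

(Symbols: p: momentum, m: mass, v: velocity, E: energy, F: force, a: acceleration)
Dimensionally correct: p = mv, E = ½mv², F = ma
Dimensionally incorrect: none
Ordered (correct first, then incorrect): p = mv, E = ½mv², F = ma

- p = mv: LHS [L M T^-1], RHS [L M T^-1] → correct ✓
- E = ½mv²: LHS [L^2 M T^-2], RHS [L^2 M T^-2] → correct ✓
- F = ma: LHS [L M T^-2], RHS [L M T^-2] → correct ✓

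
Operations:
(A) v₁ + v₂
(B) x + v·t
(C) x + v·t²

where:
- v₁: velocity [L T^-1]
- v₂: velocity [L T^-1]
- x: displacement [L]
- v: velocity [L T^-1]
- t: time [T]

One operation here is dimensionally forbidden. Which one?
(C) x + v·t²

(A) v₁ + v₂: v₁ [L T^-1] and v₂ [L T^-1] — same dimensions ✓
(B) x + v·t: x [L] and v·t [L] — same dimensions ✓
(C) x + v·t²: x [L] and v·t² [L T] — different dimensions cannot be added/subtracted ✗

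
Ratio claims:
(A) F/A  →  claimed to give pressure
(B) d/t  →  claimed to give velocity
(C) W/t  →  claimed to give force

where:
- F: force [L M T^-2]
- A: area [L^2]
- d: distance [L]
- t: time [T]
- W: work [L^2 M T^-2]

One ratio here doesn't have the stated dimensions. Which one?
(C) W/t does not give force

(A) F/A: [L^-1 M T^-2] = pressure [L^-1 M T^-2] ✓
(B) d/t: [L T^-1] = velocity [L T^-1] ✓
(C) W/t: [L^2 M T^-3] ≠ force [L M T^-2] ✗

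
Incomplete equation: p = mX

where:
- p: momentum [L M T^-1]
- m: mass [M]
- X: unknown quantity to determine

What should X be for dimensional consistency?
X = v (velocity), dimensions [L T^-1]

p has dimensions [L M T^-1]; the rest of the RHS (m) has dimensions [M].
So X must have dimensions [L T^-1] — X = v (velocity).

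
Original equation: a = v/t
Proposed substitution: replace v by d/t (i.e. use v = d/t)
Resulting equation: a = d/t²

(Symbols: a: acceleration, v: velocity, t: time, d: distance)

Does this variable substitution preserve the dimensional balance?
Yes

[v] = [L T^-1] and [d/t] = [L T^-1]. These match, so the substitution replaces a quantity by one of the same dimensions and the result a = d/t² has LHS [L T^-2] vs RHS [L T^-2] — still consistent.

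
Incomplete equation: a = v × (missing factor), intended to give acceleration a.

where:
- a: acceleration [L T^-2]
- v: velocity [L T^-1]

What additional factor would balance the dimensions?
1/t (inverse time), dimensions [T^-1]

a has dimensions [L T^-2] and v has dimensions [L T^-1].
The missing factor must have dimensions [L T^-2] / [L T^-1] = [T^-1], i.e. inverse time (1/t).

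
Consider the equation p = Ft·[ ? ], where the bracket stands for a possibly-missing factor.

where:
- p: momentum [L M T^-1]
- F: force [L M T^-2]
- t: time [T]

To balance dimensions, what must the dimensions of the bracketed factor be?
Nothing is missing — the bracketed factor must be dimensionless.

p has dimensions [L M T^-1] and Ft already has dimensions [L M T^-1], so p = Ft is dimensionally complete.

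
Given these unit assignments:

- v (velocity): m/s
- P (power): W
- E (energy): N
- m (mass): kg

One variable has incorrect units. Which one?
E

The variable E (energy) should have units J, not N.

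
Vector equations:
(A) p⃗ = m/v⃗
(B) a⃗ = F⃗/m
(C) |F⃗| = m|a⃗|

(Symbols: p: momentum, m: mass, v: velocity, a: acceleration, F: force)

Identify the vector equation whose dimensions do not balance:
(A) p⃗ = m/v⃗

(A) p⃗ = m/v⃗: LHS [L M T^-1], RHS [L^-1 M T] ✗ — momentum is mass times velocity; should be mv⃗ (and division by a vector is undefined)
(B) a⃗ = F⃗/m: LHS [L T^-2], RHS [L T^-2] ✓ — force (vector) divided by mass (scalar)
(C) |F⃗| = m|a⃗|: LHS [L M T^-2], RHS [L M T^-2] ✓ — magnitudes of vectors are scalars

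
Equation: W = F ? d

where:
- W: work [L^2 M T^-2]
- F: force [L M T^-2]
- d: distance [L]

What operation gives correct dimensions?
multiplication (×): W = F × d

W [L^2 M T^-2]; F [L M T^-2]; d [L].
F × d → [L^2 M T^-2] ✓
F ÷ d → [M T^-2] ✗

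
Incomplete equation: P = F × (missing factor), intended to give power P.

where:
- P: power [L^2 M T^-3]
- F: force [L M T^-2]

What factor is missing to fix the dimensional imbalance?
v (velocity), dimensions [L T^-1]

P has dimensions [L^2 M T^-3] and F has dimensions [L M T^-2].
The missing factor must have dimensions [L^2 M T^-3] / [L M T^-2] = [L T^-1], i.e. velocity (v).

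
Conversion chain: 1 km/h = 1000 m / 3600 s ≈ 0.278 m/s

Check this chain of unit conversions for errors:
The chain is correct (no errors).

Correct: 1 km = 1000 m, 1 h = 3600 s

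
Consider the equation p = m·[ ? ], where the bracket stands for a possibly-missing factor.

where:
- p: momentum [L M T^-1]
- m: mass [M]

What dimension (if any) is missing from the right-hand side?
[L T^-1] — velocity (e.g. v)

p has dimensions [L M T^-1]; m has dimensions [M].
The bracketed factor must supply [L M T^-1] / [M] = [L T^-1].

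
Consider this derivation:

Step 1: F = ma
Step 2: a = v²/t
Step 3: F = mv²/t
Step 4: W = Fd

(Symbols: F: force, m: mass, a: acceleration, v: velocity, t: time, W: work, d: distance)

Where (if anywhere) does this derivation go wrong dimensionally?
Step 2

Step 1: F = ma → LHS [L M T^-2], RHS [L M T^-2] ✓
Step 2: a = v²/t → LHS [L T^-2], RHS [L^2 T^-3] ✗

The first dimensional inconsistency appears in step 2: a = v²/t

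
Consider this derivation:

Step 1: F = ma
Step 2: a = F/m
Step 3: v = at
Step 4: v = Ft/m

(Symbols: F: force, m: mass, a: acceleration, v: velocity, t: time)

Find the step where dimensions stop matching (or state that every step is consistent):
No step introduces an error — all steps are dimensionally consistent.

Step 1: F = ma → LHS [L M T^-2], RHS [L M T^-2] ✓
Step 2: a = F/m → LHS [L T^-2], RHS [L T^-2] ✓
Step 3: v = at → LHS [L T^-1], RHS [L T^-1] ✓
Step 4: v = Ft/m → LHS [L T^-1], RHS [L T^-1] ✓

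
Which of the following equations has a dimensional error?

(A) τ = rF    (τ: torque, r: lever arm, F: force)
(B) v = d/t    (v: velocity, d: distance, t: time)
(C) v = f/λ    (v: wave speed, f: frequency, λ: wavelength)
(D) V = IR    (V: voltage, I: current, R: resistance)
(C) v = f/λ

The equation (C) v = f/λ is dimensionally incorrect.

LHS (v): [L T^-1]
RHS (f/λ): [L^-1 T^-1] ✗

The dimensions do not match. The other three equations balance.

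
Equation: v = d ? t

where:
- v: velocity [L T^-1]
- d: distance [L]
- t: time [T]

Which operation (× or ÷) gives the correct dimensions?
division (÷): v = d ÷ t

v [L T^-1]; d [L]; t [T].
d × t → [L T] ✗
d ÷ t → [L T^-1] ✓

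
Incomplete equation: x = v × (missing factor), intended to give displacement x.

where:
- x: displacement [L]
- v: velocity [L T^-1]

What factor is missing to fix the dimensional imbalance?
t (time), dimensions [T]

x has dimensions [L] and v has dimensions [L T^-1].
The missing factor must have dimensions [L] / [L T^-1] = [T], i.e. time (t).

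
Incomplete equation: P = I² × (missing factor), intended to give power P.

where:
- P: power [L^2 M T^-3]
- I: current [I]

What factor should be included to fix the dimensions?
R (resistance), dimensions [I^-2 L^2 M T^-3]

P has dimensions [L^2 M T^-3] and I² has dimensions [I^2].
The missing factor must have dimensions [L^2 M T^-3] / [I^2] = [I^-2 L^2 M T^-3], i.e. resistance (R).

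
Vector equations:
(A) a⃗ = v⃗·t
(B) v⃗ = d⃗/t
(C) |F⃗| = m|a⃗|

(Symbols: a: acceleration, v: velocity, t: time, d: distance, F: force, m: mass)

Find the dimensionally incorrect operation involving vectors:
(A) a⃗ = v⃗·t

(A) a⃗ = v⃗·t: LHS [L T^-2], RHS [L] ✗ — acceleration is velocity per time; should be v⃗/t
(B) v⃗ = d⃗/t: LHS [L T^-1], RHS [L T^-1] ✓ — displacement (vector) divided by time (scalar)
(C) |F⃗| = m|a⃗|: LHS [L M T^-2], RHS [L M T^-2] ✓ — magnitudes of vectors are scalars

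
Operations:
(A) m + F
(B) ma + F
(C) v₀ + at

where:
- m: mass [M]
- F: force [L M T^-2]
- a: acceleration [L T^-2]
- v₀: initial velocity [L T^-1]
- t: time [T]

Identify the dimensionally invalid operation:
(A) m + F

(A) m + F: m [M] and F [L M T^-2] — different dimensions cannot be added/subtracted ✗
(B) ma + F: ma [L M T^-2] and F [L M T^-2] — same dimensions ✓
(C) v₀ + at: v₀ [L T^-1] and at [L T^-1] — same dimensions ✓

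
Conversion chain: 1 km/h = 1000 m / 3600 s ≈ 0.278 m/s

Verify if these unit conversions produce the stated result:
The chain is correct (no errors).

Correct: 1 km = 1000 m, 1 h = 3600 s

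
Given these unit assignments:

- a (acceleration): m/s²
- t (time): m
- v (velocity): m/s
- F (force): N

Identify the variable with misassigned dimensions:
t

The variable t (time) should have units s, not m.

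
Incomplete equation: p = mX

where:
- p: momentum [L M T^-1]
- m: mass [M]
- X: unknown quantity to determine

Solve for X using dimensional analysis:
X = v (velocity), dimensions [L T^-1]

p has dimensions [L M T^-1]; the rest of the RHS (m) has dimensions [M].
So X must have dimensions [L T^-1] — X = v (velocity).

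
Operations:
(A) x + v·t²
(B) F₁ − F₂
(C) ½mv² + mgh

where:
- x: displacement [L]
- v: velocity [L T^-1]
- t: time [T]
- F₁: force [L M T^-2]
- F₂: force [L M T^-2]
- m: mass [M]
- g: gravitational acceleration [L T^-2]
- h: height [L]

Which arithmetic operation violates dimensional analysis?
(A) x + v·t²

(A) x + v·t²: x [L] and v·t² [L T] — different dimensions cannot be added/subtracted ✗
(B) F₁ − F₂: F₁ [L M T^-2] and F₂ [L M T^-2] — same dimensions ✓
(C) ½mv² + mgh: ½mv² [L^2 M T^-2] and mgh [L^2 M T^-2] — same dimensions ✓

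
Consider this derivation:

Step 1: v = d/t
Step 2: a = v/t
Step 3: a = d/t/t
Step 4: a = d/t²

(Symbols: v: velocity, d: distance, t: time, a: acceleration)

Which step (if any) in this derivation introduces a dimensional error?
No step introduces an error — all steps are dimensionally consistent.

Step 1: v = d/t → LHS [L T^-1], RHS [L T^-1] ✓
Step 2: a = v/t → LHS [L T^-2], RHS [L T^-2] ✓
Step 3: a = d/t/t → LHS [L T^-2], RHS [L T^-2] ✓
Step 4: a = d/t² → LHS [L T^-2], RHS [L T^-2] ✓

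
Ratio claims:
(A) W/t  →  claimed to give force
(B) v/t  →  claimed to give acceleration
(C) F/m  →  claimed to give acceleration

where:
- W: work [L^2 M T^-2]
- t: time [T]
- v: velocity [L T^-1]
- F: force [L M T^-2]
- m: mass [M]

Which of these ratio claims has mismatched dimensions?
(A) W/t does not give force

(A) W/t: [L^2 M T^-3] ≠ force [L M T^-2] ✗
(B) v/t: [L T^-2] = acceleration [L T^-2] ✓
(C) F/m: [L T^-2] = acceleration [L T^-2] ✓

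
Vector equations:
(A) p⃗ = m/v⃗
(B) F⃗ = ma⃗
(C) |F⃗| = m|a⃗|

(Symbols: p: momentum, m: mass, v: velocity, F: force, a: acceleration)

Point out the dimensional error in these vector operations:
(A) p⃗ = m/v⃗

(A) p⃗ = m/v⃗: LHS [L M T^-1], RHS [L^-1 M T] ✗ — momentum is mass times velocity; should be mv⃗ (and division by a vector is undefined)
(B) F⃗ = ma⃗: LHS [L M T^-2], RHS [L M T^-2] ✓ — Force and acceleration are vectors, mass is a scalar
(C) |F⃗| = m|a⃗|: LHS [L M T^-2], RHS [L M T^-2] ✓ — magnitudes of vectors are scalars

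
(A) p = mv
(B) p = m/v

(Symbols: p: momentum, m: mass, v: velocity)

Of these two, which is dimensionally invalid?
(B)

(A) p = mv: LHS [L M T^-1], RHS [L M T^-1] ✓
(B) p = m/v: LHS [L M T^-1], RHS [L^-1 M T] ✗

Expression (B) p = m/v is dimensionally incorrect.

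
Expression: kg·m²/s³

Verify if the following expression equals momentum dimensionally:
No

The expression kg·m²/s³ has dimensions [L^2 M T^-3], but momentum has dimensions [L M T^-1].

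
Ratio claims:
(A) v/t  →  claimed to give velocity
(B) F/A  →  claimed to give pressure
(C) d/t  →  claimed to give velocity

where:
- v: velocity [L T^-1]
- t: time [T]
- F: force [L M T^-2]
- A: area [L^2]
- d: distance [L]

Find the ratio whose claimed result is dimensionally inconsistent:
(A) v/t does not give velocity

(A) v/t: [L T^-2] ≠ velocity [L T^-1] ✗
(B) F/A: [L^-1 M T^-2] = pressure [L^-1 M T^-2] ✓
(C) d/t: [L T^-1] = velocity [L T^-1] ✓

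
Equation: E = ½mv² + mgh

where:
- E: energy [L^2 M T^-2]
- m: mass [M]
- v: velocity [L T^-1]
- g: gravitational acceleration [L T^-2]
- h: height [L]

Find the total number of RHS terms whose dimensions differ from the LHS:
0

LHS E: [L^2 M T^-2]
- ½mv²: [L^2 M T^-2] ✓
- mgh: [L^2 M T^-2] ✓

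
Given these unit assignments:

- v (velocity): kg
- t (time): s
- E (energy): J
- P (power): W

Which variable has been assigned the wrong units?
v

The variable v (velocity) should have units m/s, not kg.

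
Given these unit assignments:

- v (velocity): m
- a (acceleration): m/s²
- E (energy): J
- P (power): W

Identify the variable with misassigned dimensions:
v

The variable v (velocity) should have units m/s, not m.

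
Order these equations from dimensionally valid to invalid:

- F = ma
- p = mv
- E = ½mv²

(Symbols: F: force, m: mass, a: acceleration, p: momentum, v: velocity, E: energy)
Dimensionally correct: F = ma, p = mv, E = ½mv²
Dimensionally incorrect: none
Ordered (correct first, then incorrect): F = ma, p = mv, E = ½mv²

- F = ma: LHS [L M T^-2], RHS [L M T^-2] → correct ✓
- p = mv: LHS [L M T^-1], RHS [L M T^-1] → correct ✓
- E = ½mv²: LHS [L^2 M T^-2], RHS [L^2 M T^-2] → correct ✓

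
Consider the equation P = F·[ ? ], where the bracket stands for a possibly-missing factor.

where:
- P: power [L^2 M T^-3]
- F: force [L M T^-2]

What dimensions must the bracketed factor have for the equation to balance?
[L T^-1] — velocity (e.g. v)

P has dimensions [L^2 M T^-3]; F has dimensions [L M T^-2].
The bracketed factor must supply [L^2 M T^-3] / [L M T^-2] = [L T^-1].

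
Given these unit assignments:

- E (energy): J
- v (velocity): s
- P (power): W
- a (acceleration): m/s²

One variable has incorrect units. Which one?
v

The variable v (velocity) should have units m/s, not s.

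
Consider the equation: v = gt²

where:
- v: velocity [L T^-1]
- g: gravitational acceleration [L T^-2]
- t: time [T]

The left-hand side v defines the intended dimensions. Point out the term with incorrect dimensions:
The right-hand side term gt²

v has dimensions [L T^-1], but gt² has dimensions [L], so the term gt² is dimensionally wrong for v.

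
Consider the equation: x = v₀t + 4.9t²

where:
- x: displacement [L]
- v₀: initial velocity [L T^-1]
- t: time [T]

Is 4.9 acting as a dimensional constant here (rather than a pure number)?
Yes

x has dimensions [L], while t² alone has dimensions [T^2]. For the equation to balance, the factor 4.9 must carry dimensions [L T^-2] — it is a dimensional constant (a numerical value of a physical quantity with its units suppressed), not a pure number.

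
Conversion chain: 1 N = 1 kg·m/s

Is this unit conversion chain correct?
The chain is incorrect (it contains an error).

Incorrect: Newton is kg·m/s², not kg·m/s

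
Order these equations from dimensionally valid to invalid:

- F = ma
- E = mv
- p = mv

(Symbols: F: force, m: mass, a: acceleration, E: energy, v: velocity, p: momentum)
Dimensionally correct: F = ma, p = mv
Dimensionally incorrect: E = mv
Ordered (correct first, then incorrect): F = ma, p = mv, E = mv

- F = ma: LHS [L M T^-2], RHS [L M T^-2] → correct ✓
- E = mv: LHS [L^2 M T^-2], RHS [L M T^-1] → incorrect ✗
- p = mv: LHS [L M T^-1], RHS [L M T^-1] → correct ✓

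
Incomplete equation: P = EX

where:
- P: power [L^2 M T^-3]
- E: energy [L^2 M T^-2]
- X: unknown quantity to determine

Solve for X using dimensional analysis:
X = f (inverse time / frequency (1/t)), dimensions [T^-1]

P has dimensions [L^2 M T^-3]; the rest of the RHS (E) has dimensions [L^2 M T^-2].
So X must have dimensions [T^-1] — X = f (inverse time / frequency (1/t)).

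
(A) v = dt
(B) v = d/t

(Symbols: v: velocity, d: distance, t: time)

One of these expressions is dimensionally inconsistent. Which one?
(A)

(A) v = dt: LHS [L T^-1], RHS [L T] ✗
(B) v = d/t: LHS [L T^-1], RHS [L T^-1] ✓

Expression (A) v = dt is dimensionally incorrect.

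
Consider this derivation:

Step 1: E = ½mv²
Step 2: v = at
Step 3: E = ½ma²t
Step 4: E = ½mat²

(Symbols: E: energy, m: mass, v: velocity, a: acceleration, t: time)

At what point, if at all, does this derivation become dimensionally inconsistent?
Step 3

Step 1: E = ½mv² → LHS [L^2 M T^-2], RHS [L^2 M T^-2] ✓
Step 2: v = at → LHS [L T^-1], RHS [L T^-1] ✓
Step 3: E = ½ma²t → LHS [L^2 M T^-2], RHS [L^2 M T^-3] ✗

The first dimensional inconsistency appears in step 3: E = ½ma²t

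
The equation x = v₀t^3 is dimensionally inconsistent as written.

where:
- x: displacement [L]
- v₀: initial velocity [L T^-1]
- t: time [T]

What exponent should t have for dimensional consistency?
The exponent of t should be 1: x = v₀t

The LHS x has dimensions [L]; t has dimensions [T].
As written, the RHS v₀t^3 (exponent 3 on t) has dimensions [L T^2], which does not match.
With exponent 1, the RHS v₀t has dimensions [L], matching the LHS.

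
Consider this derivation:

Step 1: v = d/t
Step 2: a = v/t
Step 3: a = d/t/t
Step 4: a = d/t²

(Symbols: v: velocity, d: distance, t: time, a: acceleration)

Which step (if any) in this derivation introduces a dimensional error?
No step introduces an error — all steps are dimensionally consistent.

Step 1: v = d/t → LHS [L T^-1], RHS [L T^-1] ✓
Step 2: a = v/t → LHS [L T^-2], RHS [L T^-2] ✓
Step 3: a = d/t/t → LHS [L T^-2], RHS [L T^-2] ✓
Step 4: a = d/t² → LHS [L T^-2], RHS [L T^-2] ✓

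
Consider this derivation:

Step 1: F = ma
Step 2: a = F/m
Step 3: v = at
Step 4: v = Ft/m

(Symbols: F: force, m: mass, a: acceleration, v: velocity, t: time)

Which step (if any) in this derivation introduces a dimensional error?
No step introduces an error — all steps are dimensionally consistent.

Step 1: F = ma → LHS [L M T^-2], RHS [L M T^-2] ✓
Step 2: a = F/m → LHS [L T^-2], RHS [L T^-2] ✓
Step 3: v = at → LHS [L T^-1], RHS [L T^-1] ✓
Step 4: v = Ft/m → LHS [L T^-1], RHS [L T^-1] ✓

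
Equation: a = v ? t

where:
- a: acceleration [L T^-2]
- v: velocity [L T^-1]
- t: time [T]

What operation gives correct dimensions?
division (÷): a = v ÷ t

a [L T^-2]; v [L T^-1]; t [T].
v × t → [L] ✗
v ÷ t → [L T^-2] ✓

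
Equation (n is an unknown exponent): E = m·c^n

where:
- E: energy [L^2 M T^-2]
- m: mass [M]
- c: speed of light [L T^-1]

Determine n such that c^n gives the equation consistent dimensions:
n = 2

E has dimensions [L^2 M T^-2]; c has dimensions [L T^-1].
The rest of the RHS has dimensions [M], so c^n must supply [L^2 T^-2].
With n = 2: m·c^2 has dimensions [L^2 M T^-2], matching the LHS ✓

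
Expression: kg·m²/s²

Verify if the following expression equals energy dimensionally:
Yes

The expression kg·m²/s² has dimensions [L^2 M T^-2], which is exactly energy [L^2 M T^-2].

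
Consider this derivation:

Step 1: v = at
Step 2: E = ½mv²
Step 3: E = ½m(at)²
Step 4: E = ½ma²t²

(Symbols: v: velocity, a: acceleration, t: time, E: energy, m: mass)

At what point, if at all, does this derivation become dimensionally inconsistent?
No step introduces an error — all steps are dimensionally consistent.

Step 1: v = at → LHS [L T^-1], RHS [L T^-1] ✓
Step 2: E = ½mv² → LHS [L^2 M T^-2], RHS [L^2 M T^-2] ✓
Step 3: E = ½m(at)² → LHS [L^2 M T^-2], RHS [L^2 M T^-2] ✓
Step 4: E = ½ma²t² → LHS [L^2 M T^-2], RHS [L^2 M T^-2] ✓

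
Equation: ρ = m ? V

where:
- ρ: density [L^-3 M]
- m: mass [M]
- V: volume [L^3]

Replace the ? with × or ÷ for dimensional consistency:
division (÷): ρ = m ÷ V

ρ [L^-3 M]; m [M]; V [L^3].
m × V → [L^3 M] ✗
m ÷ V → [L^-3 M] ✓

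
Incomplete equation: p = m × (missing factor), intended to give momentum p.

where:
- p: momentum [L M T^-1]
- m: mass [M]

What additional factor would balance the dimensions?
v (velocity), dimensions [L T^-1]

p has dimensions [L M T^-1] and m has dimensions [M].
The missing factor must have dimensions [L M T^-1] / [M] = [L T^-1], i.e. velocity (v).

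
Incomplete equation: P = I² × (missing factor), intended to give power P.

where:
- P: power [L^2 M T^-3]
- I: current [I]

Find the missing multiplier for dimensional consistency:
R (resistance), dimensions [I^-2 L^2 M T^-3]

P has dimensions [L^2 M T^-3] and I² has dimensions [I^2].
The missing factor must have dimensions [L^2 M T^-3] / [I^2] = [I^-2 L^2 M T^-3], i.e. resistance (R).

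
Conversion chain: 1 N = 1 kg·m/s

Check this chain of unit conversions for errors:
The chain is incorrect (it contains an error).

Incorrect: Newton is kg·m/s², not kg·m/s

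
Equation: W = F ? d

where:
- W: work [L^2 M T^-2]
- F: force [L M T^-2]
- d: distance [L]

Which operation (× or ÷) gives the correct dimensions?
multiplication (×): W = F × d

W [L^2 M T^-2]; F [L M T^-2]; d [L].
F × d → [L^2 M T^-2] ✓
F ÷ d → [M T^-2] ✗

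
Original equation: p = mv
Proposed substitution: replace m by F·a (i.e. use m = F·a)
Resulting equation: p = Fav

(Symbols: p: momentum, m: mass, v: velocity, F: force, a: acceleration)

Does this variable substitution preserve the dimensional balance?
No

[m] = [M] and [F·a] = [L^2 M T^-4]. These differ, so the substitution replaces a quantity by one of different dimensions and the result p = Fav has LHS [L M T^-1] vs RHS [L^3 M T^-5] — inconsistent.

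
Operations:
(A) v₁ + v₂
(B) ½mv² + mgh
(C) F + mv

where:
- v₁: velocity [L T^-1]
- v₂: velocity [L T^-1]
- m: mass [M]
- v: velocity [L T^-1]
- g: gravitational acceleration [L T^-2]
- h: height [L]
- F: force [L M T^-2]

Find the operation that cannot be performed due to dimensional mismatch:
(C) F + mv

(A) v₁ + v₂: v₁ [L T^-1] and v₂ [L T^-1] — same dimensions ✓
(B) ½mv² + mgh: ½mv² [L^2 M T^-2] and mgh [L^2 M T^-2] — same dimensions ✓
(C) F + mv: F [L M T^-2] and mv [L M T^-1] — different dimensions cannot be added/subtracted ✗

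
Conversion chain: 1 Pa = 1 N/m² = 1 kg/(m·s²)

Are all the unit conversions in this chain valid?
The chain is correct (no errors).

Correct: Pascal is Newton per square meter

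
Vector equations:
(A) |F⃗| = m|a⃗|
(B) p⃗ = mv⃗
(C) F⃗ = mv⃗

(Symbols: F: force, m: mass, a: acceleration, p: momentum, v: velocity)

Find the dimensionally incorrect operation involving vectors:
(C) F⃗ = mv⃗

(A) |F⃗| = m|a⃗|: LHS [L M T^-2], RHS [L M T^-2] ✓ — magnitudes of vectors are scalars
(B) p⃗ = mv⃗: LHS [L M T^-1], RHS [L M T^-1] ✓ — mass (scalar) times velocity (vector)
(C) F⃗ = mv⃗: LHS [L M T^-2], RHS [L M T^-1] ✗ — mass times velocity is momentum, not force; should be ma⃗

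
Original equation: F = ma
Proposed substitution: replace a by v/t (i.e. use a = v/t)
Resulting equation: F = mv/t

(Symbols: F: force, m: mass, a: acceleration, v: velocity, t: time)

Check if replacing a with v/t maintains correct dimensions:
Yes

[a] = [L T^-2] and [v/t] = [L T^-2]. These match, so the substitution replaces a quantity by one of the same dimensions and the result F = mv/t has LHS [L M T^-2] vs RHS [L M T^-2] — still consistent.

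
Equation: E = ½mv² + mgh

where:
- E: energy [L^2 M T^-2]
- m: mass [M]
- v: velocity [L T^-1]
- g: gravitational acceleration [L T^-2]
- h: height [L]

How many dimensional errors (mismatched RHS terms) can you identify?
0

LHS E: [L^2 M T^-2]
- ½mv²: [L^2 M T^-2] ✓
- mgh: [L^2 M T^-2] ✓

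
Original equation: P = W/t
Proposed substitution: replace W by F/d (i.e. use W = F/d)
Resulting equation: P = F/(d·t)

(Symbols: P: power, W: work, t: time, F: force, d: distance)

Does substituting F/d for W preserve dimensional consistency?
No

[W] = [L^2 M T^-2] and [F/d] = [M T^-2]. These differ, so the substitution replaces a quantity by one of different dimensions and the result P = F/(d·t) has LHS [L^2 M T^-3] vs RHS [M T^-3] — inconsistent.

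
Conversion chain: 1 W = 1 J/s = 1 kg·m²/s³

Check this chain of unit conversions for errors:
The chain is correct (no errors).

Correct: Watt is Joule per second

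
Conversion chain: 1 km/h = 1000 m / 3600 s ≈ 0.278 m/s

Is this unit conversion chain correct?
The chain is correct (no errors).

Correct: 1 km = 1000 m, 1 h = 3600 s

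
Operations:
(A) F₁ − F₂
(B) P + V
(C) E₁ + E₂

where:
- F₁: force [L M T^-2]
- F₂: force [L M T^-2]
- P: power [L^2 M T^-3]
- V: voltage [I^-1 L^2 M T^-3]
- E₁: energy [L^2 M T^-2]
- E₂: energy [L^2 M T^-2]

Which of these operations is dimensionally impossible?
(B) P + V

(A) F₁ − F₂: F₁ [L M T^-2] and F₂ [L M T^-2] — same dimensions ✓
(B) P + V: P [L^2 M T^-3] and V [I^-1 L^2 M T^-3] — different dimensions cannot be added/subtracted ✗
(C) E₁ + E₂: E₁ [L^2 M T^-2] and E₂ [L^2 M T^-2] — same dimensions ✓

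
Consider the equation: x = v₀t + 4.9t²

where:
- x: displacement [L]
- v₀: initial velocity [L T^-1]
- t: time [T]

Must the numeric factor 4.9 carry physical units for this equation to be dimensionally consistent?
Yes

x has dimensions [L], while t² alone has dimensions [T^2]. For the equation to balance, the factor 4.9 must carry dimensions [L T^-2] — it is a dimensional constant (a numerical value of a physical quantity with its units suppressed), not a pure number.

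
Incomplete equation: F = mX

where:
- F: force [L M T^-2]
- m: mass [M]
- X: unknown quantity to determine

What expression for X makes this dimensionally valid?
X = a (acceleration), dimensions [L T^-2]

F has dimensions [L M T^-2]; the rest of the RHS (m) has dimensions [M].
So X must have dimensions [L T^-2] — X = a (acceleration).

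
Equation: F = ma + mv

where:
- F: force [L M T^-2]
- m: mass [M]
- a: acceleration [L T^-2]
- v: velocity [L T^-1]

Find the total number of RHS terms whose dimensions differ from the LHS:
1

LHS F: [L M T^-2]
- ma: [L M T^-2] ✓
- mv: [L M T^-1] ✗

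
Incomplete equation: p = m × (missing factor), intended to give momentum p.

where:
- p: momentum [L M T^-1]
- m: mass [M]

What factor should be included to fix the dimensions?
v (velocity), dimensions [L T^-1]

p has dimensions [L M T^-1] and m has dimensions [M].
The missing factor must have dimensions [L M T^-1] / [M] = [L T^-1], i.e. velocity (v).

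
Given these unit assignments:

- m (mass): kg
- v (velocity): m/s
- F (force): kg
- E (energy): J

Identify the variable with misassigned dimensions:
F

The variable F (force) should have units N, not kg.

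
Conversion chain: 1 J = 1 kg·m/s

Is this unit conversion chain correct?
The chain is incorrect (it contains an error).

Incorrect: Joule is kg·m²/s², not kg·m/s (that is momentum)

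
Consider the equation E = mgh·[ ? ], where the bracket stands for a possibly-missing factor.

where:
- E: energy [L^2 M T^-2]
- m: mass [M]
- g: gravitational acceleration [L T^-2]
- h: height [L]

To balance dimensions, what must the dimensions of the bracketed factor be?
Nothing is missing — the bracketed factor must be dimensionless.

E has dimensions [L^2 M T^-2] and mgh already has dimensions [L^2 M T^-2], so E = mgh is dimensionally complete.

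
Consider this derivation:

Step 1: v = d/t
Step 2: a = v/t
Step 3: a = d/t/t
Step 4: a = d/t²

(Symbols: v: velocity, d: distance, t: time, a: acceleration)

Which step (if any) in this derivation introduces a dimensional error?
No step introduces an error — all steps are dimensionally consistent.

Step 1: v = d/t → LHS [L T^-1], RHS [L T^-1] ✓
Step 2: a = v/t → LHS [L T^-2], RHS [L T^-2] ✓
Step 3: a = d/t/t → LHS [L T^-2], RHS [L T^-2] ✓
Step 4: a = d/t² → LHS [L T^-2], RHS [L T^-2] ✓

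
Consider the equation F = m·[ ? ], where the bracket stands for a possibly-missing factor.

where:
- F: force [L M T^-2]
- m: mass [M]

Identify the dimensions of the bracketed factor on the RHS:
[L T^-2] — acceleration (e.g. a)

F has dimensions [L M T^-2]; m has dimensions [M].
The bracketed factor must supply [L M T^-2] / [M] = [L T^-2].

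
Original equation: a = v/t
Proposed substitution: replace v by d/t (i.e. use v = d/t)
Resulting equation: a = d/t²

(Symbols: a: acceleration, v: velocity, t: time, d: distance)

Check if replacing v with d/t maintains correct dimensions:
Yes

[v] = [L T^-1] and [d/t] = [L T^-1]. These match, so the substitution replaces a quantity by one of the same dimensions and the result a = d/t² has LHS [L T^-2] vs RHS [L T^-2] — still consistent.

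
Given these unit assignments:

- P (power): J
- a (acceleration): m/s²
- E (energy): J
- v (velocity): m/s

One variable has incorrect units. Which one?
P

The variable P (power) should have units W, not J.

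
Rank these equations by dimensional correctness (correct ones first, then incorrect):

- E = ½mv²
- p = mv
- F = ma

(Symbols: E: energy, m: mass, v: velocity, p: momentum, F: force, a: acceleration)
Dimensionally correct: E = ½mv², p = mv, F = ma
Dimensionally incorrect: none
Ordered (correct first, then incorrect): E = ½mv², p = mv, F = ma

- E = ½mv²: LHS [L^2 M T^-2], RHS [L^2 M T^-2] → correct ✓
- p = mv: LHS [L M T^-1], RHS [L M T^-1] → correct ✓
- F = ma: LHS [L M T^-2], RHS [L M T^-2] → correct ✓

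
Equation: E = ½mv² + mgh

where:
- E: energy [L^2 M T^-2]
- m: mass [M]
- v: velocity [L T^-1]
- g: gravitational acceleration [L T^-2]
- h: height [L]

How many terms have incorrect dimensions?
0

LHS E: [L^2 M T^-2]
- ½mv²: [L^2 M T^-2] ✓
- mgh: [L^2 M T^-2] ✓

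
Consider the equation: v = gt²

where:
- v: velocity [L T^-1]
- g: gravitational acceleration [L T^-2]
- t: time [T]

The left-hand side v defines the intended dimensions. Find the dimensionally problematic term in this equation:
The right-hand side term gt²

v has dimensions [L T^-1], but gt² has dimensions [L], so the term gt² is dimensionally wrong for v.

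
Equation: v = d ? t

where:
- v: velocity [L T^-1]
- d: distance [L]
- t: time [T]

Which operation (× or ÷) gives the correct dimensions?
division (÷): v = d ÷ t

v [L T^-1]; d [L]; t [T].
d × t → [L T] ✗
d ÷ t → [L T^-1] ✓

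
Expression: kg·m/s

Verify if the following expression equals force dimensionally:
No

The expression kg·m/s has dimensions [L M T^-1], but force has dimensions [L M T^-2].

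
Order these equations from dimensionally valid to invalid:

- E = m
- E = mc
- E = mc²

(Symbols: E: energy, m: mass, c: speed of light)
Dimensionally correct: E = mc²
Dimensionally incorrect: E = m, E = mc
Ordered (correct first, then incorrect): E = mc², E = m, E = mc

- E = m: LHS [L^2 M T^-2], RHS [M] → incorrect ✗
- E = mc: LHS [L^2 M T^-2], RHS [L M T^-1] → incorrect ✗
- E = mc²: LHS [L^2 M T^-2], RHS [L^2 M T^-2] → correct ✓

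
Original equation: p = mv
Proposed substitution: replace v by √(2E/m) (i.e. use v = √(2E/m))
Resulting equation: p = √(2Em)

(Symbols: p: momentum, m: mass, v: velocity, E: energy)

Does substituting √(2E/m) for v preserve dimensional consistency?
Yes

[v] = [L T^-1] and [√(2E/m)] = [L T^-1]. These match, so the substitution replaces a quantity by one of the same dimensions and the result p = √(2Em) has LHS [L M T^-1] vs RHS [L M T^-1] — still consistent.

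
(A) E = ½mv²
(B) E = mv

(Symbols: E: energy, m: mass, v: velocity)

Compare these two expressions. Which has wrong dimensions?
(B)

(A) E = ½mv²: LHS [L^2 M T^-2], RHS [L^2 M T^-2] ✓
(B) E = mv: LHS [L^2 M T^-2], RHS [L M T^-1] ✗

Expression (B) E = mv is dimensionally incorrect.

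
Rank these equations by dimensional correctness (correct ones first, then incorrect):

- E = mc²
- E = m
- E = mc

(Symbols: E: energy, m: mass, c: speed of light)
Dimensionally correct: E = mc²
Dimensionally incorrect: E = m, E = mc
Ordered (correct first, then incorrect): E = mc², E = m, E = mc

- E = mc²: LHS [L^2 M T^-2], RHS [L^2 M T^-2] → correct ✓
- E = m: LHS [L^2 M T^-2], RHS [M] → incorrect ✗
- E = mc: LHS [L^2 M T^-2], RHS [L M T^-1] → incorrect ✗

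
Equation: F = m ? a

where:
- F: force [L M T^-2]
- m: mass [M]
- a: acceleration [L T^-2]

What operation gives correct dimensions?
multiplication (×): F = m × a

F [L M T^-2]; m [M]; a [L T^-2].
m × a → [L M T^-2] ✓
m ÷ a → [L^-1 M T^2] ✗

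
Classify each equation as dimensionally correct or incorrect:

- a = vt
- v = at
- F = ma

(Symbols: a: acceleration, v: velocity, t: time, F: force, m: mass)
Dimensionally correct: v = at, F = ma
Dimensionally incorrect: a = vt
Ordered (correct first, then incorrect): v = at, F = ma, a = vt

- a = vt: LHS [L T^-2], RHS [L] → incorrect ✗
- v = at: LHS [L T^-1], RHS [L T^-1] → correct ✓
- F = ma: LHS [L M T^-2], RHS [L M T^-2] → correct ✓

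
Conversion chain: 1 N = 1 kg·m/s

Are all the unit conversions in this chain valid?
The chain is incorrect (it contains an error).

Incorrect: Newton is kg·m/s², not kg·m/s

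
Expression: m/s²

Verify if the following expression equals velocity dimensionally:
No

The expression m/s² has dimensions [L T^-2], but velocity has dimensions [L T^-1].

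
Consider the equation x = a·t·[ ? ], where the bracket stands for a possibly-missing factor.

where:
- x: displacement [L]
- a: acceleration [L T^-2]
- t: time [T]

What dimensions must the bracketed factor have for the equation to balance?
[T] — time (e.g. t)

x has dimensions [L]; a·t has dimensions [L T^-1].
The bracketed factor must supply [L] / [L T^-1] = [T].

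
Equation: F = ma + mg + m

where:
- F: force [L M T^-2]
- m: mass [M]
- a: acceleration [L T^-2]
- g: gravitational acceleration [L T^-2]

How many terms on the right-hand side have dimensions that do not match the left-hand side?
1

LHS F: [L M T^-2]
- ma: [L M T^-2] ✓
- mg: [L M T^-2] ✓
- m: [M] ✗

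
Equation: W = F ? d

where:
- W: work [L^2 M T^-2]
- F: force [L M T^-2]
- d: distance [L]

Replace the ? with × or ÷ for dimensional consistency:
multiplication (×): W = F × d

W [L^2 M T^-2]; F [L M T^-2]; d [L].
F × d → [L^2 M T^-2] ✓
F ÷ d → [M T^-2] ✗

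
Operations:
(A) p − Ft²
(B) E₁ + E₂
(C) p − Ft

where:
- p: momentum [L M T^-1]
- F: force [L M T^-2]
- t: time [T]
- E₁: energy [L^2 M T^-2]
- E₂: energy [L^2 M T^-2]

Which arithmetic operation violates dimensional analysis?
(A) p − Ft²

(A) p − Ft²: p [L M T^-1] and Ft² [L M] — different dimensions cannot be added/subtracted ✗
(B) E₁ + E₂: E₁ [L^2 M T^-2] and E₂ [L^2 M T^-2] — same dimensions ✓
(C) p − Ft: p [L M T^-1] and Ft [L M T^-1] — same dimensions ✓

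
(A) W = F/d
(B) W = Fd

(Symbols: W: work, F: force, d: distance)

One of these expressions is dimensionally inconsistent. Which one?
(A)

(A) W = F/d: LHS [L^2 M T^-2], RHS [M T^-2] ✗
(B) W = Fd: LHS [L^2 M T^-2], RHS [L^2 M T^-2] ✓

Expression (A) W = F/d is dimensionally incorrect.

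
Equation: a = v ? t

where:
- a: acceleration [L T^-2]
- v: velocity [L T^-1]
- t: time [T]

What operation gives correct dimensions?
division (÷): a = v ÷ t

a [L T^-2]; v [L T^-1]; t [T].
v × t → [L] ✗
v ÷ t → [L T^-2] ✓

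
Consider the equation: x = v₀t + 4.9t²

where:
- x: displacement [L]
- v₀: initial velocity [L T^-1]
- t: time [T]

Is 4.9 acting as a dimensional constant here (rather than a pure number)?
Yes

x has dimensions [L], while t² alone has dimensions [T^2]. For the equation to balance, the factor 4.9 must carry dimensions [L T^-2] — it is a dimensional constant (a numerical value of a physical quantity with its units suppressed), not a pure number.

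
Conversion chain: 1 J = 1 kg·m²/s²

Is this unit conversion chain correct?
The chain is correct (no errors).

Correct: Joule is defined as kg·m²/s²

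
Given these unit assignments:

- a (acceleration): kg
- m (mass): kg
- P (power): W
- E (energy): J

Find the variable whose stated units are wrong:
a

The variable a (acceleration) should have units m/s², not kg.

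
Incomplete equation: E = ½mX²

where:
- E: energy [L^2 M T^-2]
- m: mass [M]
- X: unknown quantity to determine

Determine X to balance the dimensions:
X = v (velocity), dimensions [L T^-1]

E has dimensions [L^2 M T^-2]; the rest of the RHS (½m) has dimensions [M].
So X² must have dimensions [L^2 T^-2], i.e. X has dimensions [L T^-1] — X = v (velocity).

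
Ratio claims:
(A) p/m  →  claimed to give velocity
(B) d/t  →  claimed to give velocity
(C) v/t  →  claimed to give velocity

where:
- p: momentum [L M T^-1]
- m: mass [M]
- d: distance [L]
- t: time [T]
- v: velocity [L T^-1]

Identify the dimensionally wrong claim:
(C) v/t does not give velocity

(A) p/m: [L T^-1] = velocity [L T^-1] ✓
(B) d/t: [L T^-1] = velocity [L T^-1] ✓
(C) v/t: [L T^-2] ≠ velocity [L T^-1] ✗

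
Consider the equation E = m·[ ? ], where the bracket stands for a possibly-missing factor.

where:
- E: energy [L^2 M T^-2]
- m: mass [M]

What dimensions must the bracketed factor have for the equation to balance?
[L^2 T^-2] — velocity squared (e.g. v²)

E has dimensions [L^2 M T^-2]; m has dimensions [M].
The bracketed factor must supply [L^2 M T^-2] / [M] = [L^2 T^-2].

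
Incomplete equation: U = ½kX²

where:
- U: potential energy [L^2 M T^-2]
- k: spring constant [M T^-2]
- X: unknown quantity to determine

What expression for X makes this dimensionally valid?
X = x (displacement), dimensions [L]

U has dimensions [L^2 M T^-2]; the rest of the RHS (½k) has dimensions [M T^-2].
So X² must have dimensions [L^2], i.e. X has dimensions [L] — X = x (displacement).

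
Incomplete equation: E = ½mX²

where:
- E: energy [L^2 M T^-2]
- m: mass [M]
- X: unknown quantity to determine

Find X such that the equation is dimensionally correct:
X = v (velocity), dimensions [L T^-1]

E has dimensions [L^2 M T^-2]; the rest of the RHS (½m) has dimensions [M].
So X² must have dimensions [L^2 T^-2], i.e. X has dimensions [L T^-1] — X = v (velocity).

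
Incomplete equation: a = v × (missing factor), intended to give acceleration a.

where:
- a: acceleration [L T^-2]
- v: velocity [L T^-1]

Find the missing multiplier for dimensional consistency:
1/t (inverse time), dimensions [T^-1]

a has dimensions [L T^-2] and v has dimensions [L T^-1].
The missing factor must have dimensions [L T^-2] / [L T^-1] = [T^-1], i.e. inverse time (1/t).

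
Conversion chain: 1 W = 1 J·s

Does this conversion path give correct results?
The chain is incorrect (it contains an error).

Incorrect: Watt is J/s, not J·s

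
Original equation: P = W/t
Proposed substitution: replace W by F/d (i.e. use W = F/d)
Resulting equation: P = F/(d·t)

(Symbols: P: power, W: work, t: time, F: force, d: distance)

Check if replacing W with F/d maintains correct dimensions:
No

[W] = [L^2 M T^-2] and [F/d] = [M T^-2]. These differ, so the substitution replaces a quantity by one of different dimensions and the result P = F/(d·t) has LHS [L^2 M T^-3] vs RHS [M T^-3] — inconsistent.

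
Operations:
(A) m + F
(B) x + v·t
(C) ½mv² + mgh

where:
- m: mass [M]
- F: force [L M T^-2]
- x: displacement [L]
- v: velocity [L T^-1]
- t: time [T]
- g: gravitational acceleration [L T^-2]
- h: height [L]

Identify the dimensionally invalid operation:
(A) m + F

(A) m + F: m [M] and F [L M T^-2] — different dimensions cannot be added/subtracted ✗
(B) x + v·t: x [L] and v·t [L] — same dimensions ✓
(C) ½mv² + mgh: ½mv² [L^2 M T^-2] and mgh [L^2 M T^-2] — same dimensions ✓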